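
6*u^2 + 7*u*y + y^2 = (u + y)*(6*u + y)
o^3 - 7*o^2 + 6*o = o*(o - 6)*(o - 1)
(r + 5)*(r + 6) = r^2 + 11*r + 30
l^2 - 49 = (l - 7)*(l + 7)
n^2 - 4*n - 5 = (n - 5)*(n + 1)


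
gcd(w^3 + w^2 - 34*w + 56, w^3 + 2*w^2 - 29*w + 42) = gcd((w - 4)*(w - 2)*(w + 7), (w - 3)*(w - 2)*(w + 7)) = w^2 + 5*w - 14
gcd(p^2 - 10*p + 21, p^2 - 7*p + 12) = p - 3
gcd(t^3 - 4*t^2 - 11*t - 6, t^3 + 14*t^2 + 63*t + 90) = 1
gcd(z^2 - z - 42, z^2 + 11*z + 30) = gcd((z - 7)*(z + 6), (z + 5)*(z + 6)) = z + 6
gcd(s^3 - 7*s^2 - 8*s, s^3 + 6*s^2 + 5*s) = s^2 + s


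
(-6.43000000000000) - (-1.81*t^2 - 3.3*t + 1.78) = 1.81*t^2 + 3.3*t - 8.21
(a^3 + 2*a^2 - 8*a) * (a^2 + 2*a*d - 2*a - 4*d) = a^5 + 2*a^4*d - 12*a^3 - 24*a^2*d + 16*a^2 + 32*a*d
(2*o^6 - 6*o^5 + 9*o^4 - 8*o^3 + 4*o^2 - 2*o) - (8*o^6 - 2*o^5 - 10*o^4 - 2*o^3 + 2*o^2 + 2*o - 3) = -6*o^6 - 4*o^5 + 19*o^4 - 6*o^3 + 2*o^2 - 4*o + 3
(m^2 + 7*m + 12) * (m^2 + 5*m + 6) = m^4 + 12*m^3 + 53*m^2 + 102*m + 72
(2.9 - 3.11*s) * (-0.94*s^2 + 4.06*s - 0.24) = 2.9234*s^3 - 15.3526*s^2 + 12.5204*s - 0.696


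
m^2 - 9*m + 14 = (m - 7)*(m - 2)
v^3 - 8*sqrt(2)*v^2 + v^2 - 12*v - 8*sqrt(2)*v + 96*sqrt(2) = (v - 3)*(v + 4)*(v - 8*sqrt(2))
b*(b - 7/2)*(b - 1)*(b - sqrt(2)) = b^4 - 9*b^3/2 - sqrt(2)*b^3 + 7*b^2/2 + 9*sqrt(2)*b^2/2 - 7*sqrt(2)*b/2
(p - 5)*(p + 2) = p^2 - 3*p - 10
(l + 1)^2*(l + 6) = l^3 + 8*l^2 + 13*l + 6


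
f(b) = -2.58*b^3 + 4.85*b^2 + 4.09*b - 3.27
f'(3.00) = -36.47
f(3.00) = -17.01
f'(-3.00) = -94.67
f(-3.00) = 97.77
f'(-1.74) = -36.22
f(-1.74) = 17.89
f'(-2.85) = -86.42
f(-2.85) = 84.19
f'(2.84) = -30.79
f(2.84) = -11.63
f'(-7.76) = -537.27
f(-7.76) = 1462.65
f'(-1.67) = -33.70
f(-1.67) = 15.44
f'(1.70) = -1.79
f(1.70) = 5.02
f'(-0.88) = -10.44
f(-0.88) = -1.36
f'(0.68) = 7.11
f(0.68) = 0.94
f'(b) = -7.74*b^2 + 9.7*b + 4.09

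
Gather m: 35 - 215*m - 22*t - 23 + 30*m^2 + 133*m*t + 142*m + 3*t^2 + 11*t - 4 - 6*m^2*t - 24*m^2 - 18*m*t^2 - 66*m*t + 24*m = m^2*(6 - 6*t) + m*(-18*t^2 + 67*t - 49) + 3*t^2 - 11*t + 8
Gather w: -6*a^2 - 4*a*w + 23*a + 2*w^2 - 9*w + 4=-6*a^2 + 23*a + 2*w^2 + w*(-4*a - 9) + 4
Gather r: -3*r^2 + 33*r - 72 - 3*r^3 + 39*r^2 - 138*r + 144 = -3*r^3 + 36*r^2 - 105*r + 72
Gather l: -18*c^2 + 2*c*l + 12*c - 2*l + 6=-18*c^2 + 12*c + l*(2*c - 2) + 6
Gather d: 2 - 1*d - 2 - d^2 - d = -d^2 - 2*d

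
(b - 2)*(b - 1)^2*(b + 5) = b^4 + b^3 - 15*b^2 + 23*b - 10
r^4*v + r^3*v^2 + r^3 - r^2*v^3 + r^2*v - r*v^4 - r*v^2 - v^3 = (r - v)*(r + v)^2*(r*v + 1)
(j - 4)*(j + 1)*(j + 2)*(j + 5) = j^4 + 4*j^3 - 15*j^2 - 58*j - 40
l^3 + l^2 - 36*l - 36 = (l - 6)*(l + 1)*(l + 6)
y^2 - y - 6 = (y - 3)*(y + 2)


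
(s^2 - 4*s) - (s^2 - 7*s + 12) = 3*s - 12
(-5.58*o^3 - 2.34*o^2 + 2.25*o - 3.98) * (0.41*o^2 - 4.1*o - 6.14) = -2.2878*o^5 + 21.9186*o^4 + 44.7777*o^3 + 3.5108*o^2 + 2.503*o + 24.4372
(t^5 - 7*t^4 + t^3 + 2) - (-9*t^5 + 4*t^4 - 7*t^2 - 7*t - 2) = 10*t^5 - 11*t^4 + t^3 + 7*t^2 + 7*t + 4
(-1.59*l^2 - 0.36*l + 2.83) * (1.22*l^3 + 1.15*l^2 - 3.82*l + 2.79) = -1.9398*l^5 - 2.2677*l^4 + 9.1124*l^3 + 0.193599999999999*l^2 - 11.815*l + 7.8957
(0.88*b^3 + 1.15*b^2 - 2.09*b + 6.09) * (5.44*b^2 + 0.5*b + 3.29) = 4.7872*b^5 + 6.696*b^4 - 7.8994*b^3 + 35.8681*b^2 - 3.8311*b + 20.0361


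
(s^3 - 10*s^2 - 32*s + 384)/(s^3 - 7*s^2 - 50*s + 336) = (s^2 - 2*s - 48)/(s^2 + s - 42)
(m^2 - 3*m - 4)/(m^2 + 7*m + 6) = (m - 4)/(m + 6)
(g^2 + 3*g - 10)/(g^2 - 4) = (g + 5)/(g + 2)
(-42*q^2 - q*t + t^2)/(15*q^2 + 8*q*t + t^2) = (-42*q^2 - q*t + t^2)/(15*q^2 + 8*q*t + t^2)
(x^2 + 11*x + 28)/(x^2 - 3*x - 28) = (x + 7)/(x - 7)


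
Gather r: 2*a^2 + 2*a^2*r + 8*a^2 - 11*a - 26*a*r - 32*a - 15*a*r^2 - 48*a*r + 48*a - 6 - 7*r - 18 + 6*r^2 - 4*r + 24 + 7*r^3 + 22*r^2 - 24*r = 10*a^2 + 5*a + 7*r^3 + r^2*(28 - 15*a) + r*(2*a^2 - 74*a - 35)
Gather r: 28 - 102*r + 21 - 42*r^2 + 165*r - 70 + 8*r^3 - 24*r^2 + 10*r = 8*r^3 - 66*r^2 + 73*r - 21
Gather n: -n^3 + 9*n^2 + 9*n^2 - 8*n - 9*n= -n^3 + 18*n^2 - 17*n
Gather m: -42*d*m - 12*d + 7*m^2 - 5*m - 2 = -12*d + 7*m^2 + m*(-42*d - 5) - 2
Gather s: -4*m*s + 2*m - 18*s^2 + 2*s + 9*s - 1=2*m - 18*s^2 + s*(11 - 4*m) - 1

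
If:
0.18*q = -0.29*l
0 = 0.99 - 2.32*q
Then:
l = -0.26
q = 0.43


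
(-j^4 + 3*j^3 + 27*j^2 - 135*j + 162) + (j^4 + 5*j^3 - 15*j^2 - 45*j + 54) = 8*j^3 + 12*j^2 - 180*j + 216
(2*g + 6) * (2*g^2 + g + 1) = 4*g^3 + 14*g^2 + 8*g + 6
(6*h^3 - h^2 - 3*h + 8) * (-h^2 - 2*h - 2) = -6*h^5 - 11*h^4 - 7*h^3 - 10*h - 16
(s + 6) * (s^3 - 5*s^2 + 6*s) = s^4 + s^3 - 24*s^2 + 36*s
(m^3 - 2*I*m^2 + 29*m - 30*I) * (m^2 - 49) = m^5 - 2*I*m^4 - 20*m^3 + 68*I*m^2 - 1421*m + 1470*I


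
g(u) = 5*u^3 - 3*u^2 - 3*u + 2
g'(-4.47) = 323.53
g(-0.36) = 2.46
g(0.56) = 0.26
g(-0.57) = 1.81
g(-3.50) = -238.62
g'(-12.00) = 2229.00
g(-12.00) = -9034.00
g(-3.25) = -191.58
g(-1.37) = -12.38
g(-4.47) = -491.11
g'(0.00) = -3.00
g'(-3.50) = 201.75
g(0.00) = 2.00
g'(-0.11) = -2.16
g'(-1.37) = 33.37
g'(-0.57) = 5.29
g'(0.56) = -1.66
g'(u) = 15*u^2 - 6*u - 3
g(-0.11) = 2.29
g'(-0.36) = 1.10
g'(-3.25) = 174.94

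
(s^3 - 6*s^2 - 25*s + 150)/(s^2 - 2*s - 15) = (s^2 - s - 30)/(s + 3)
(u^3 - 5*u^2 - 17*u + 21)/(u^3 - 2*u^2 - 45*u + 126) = (u^3 - 5*u^2 - 17*u + 21)/(u^3 - 2*u^2 - 45*u + 126)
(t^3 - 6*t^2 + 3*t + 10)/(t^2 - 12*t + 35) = (t^2 - t - 2)/(t - 7)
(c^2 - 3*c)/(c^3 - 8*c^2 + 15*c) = 1/(c - 5)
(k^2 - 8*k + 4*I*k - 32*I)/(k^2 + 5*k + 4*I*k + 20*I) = (k - 8)/(k + 5)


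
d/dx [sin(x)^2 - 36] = sin(2*x)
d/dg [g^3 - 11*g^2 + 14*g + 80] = 3*g^2 - 22*g + 14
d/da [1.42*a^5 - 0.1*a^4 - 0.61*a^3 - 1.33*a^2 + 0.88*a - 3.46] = 7.1*a^4 - 0.4*a^3 - 1.83*a^2 - 2.66*a + 0.88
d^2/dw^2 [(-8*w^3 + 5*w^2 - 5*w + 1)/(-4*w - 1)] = 2*(128*w^3 + 96*w^2 + 24*w - 41)/(64*w^3 + 48*w^2 + 12*w + 1)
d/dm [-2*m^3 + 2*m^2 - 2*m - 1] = -6*m^2 + 4*m - 2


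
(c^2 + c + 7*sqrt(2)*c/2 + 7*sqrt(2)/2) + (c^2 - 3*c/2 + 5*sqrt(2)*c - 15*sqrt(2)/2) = 2*c^2 - c/2 + 17*sqrt(2)*c/2 - 4*sqrt(2)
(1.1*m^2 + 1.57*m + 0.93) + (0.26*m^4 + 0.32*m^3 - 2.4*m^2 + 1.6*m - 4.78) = 0.26*m^4 + 0.32*m^3 - 1.3*m^2 + 3.17*m - 3.85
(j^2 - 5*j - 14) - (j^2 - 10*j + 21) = 5*j - 35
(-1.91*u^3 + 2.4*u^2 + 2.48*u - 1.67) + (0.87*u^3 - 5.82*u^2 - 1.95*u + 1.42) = -1.04*u^3 - 3.42*u^2 + 0.53*u - 0.25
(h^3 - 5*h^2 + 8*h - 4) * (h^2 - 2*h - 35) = h^5 - 7*h^4 - 17*h^3 + 155*h^2 - 272*h + 140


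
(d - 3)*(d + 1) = d^2 - 2*d - 3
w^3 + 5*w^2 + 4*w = w*(w + 1)*(w + 4)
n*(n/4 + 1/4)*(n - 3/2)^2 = n^4/4 - n^3/2 - 3*n^2/16 + 9*n/16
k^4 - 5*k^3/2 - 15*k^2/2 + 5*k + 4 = (k - 4)*(k - 1)*(k + 1/2)*(k + 2)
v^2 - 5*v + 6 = (v - 3)*(v - 2)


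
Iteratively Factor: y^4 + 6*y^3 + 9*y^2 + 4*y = (y)*(y^3 + 6*y^2 + 9*y + 4) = y*(y + 4)*(y^2 + 2*y + 1) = y*(y + 1)*(y + 4)*(y + 1)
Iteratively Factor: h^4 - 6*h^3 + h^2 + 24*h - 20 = (h - 2)*(h^3 - 4*h^2 - 7*h + 10) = (h - 2)*(h - 1)*(h^2 - 3*h - 10) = (h - 5)*(h - 2)*(h - 1)*(h + 2)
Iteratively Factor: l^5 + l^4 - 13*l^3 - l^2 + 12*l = (l - 1)*(l^4 + 2*l^3 - 11*l^2 - 12*l) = (l - 1)*(l + 4)*(l^3 - 2*l^2 - 3*l) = l*(l - 1)*(l + 4)*(l^2 - 2*l - 3) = l*(l - 3)*(l - 1)*(l + 4)*(l + 1)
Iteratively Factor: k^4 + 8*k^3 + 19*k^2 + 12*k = (k)*(k^3 + 8*k^2 + 19*k + 12) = k*(k + 1)*(k^2 + 7*k + 12) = k*(k + 1)*(k + 4)*(k + 3)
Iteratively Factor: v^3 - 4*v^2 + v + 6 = (v - 2)*(v^2 - 2*v - 3) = (v - 2)*(v + 1)*(v - 3)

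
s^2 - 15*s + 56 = (s - 8)*(s - 7)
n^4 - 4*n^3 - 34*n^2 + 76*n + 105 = (n - 7)*(n - 3)*(n + 1)*(n + 5)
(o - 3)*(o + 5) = o^2 + 2*o - 15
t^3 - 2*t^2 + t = t*(t - 1)^2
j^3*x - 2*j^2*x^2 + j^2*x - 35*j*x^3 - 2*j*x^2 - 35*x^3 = (j - 7*x)*(j + 5*x)*(j*x + x)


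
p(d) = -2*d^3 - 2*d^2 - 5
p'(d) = -6*d^2 - 4*d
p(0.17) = -5.07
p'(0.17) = -0.85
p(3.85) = -148.78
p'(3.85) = -104.34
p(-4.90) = 182.28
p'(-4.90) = -124.46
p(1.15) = -10.69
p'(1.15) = -12.54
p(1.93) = -26.83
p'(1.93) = -30.07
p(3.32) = -100.23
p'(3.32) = -79.41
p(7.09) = -818.34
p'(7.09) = -329.97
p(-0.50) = -5.25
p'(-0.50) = 0.50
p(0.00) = -5.00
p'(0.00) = 0.00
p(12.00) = -3749.00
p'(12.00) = -912.00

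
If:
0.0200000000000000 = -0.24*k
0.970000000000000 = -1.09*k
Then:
No Solution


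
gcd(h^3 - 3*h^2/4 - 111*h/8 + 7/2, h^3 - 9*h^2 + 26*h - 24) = h - 4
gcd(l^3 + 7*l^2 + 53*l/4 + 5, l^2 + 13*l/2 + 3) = l + 1/2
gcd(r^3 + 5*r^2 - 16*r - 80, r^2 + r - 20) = r^2 + r - 20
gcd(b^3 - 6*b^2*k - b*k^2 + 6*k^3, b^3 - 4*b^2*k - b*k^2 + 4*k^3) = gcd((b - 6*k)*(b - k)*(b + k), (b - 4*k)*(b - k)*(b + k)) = b^2 - k^2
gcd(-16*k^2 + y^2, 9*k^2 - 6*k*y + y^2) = 1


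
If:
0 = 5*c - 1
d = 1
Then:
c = 1/5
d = 1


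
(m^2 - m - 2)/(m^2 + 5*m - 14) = (m + 1)/(m + 7)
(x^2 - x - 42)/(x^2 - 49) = (x + 6)/(x + 7)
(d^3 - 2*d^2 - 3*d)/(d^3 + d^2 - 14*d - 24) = d*(d^2 - 2*d - 3)/(d^3 + d^2 - 14*d - 24)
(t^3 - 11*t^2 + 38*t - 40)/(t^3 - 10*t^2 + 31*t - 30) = (t - 4)/(t - 3)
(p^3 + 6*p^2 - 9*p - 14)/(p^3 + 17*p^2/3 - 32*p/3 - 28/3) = 3*(p + 1)/(3*p + 2)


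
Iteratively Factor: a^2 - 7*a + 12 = (a - 4)*(a - 3)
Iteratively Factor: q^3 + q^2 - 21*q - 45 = (q + 3)*(q^2 - 2*q - 15) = (q - 5)*(q + 3)*(q + 3)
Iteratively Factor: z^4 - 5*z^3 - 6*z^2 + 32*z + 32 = (z - 4)*(z^3 - z^2 - 10*z - 8) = (z - 4)^2*(z^2 + 3*z + 2) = (z - 4)^2*(z + 1)*(z + 2)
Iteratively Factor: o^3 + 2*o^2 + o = (o)*(o^2 + 2*o + 1) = o*(o + 1)*(o + 1)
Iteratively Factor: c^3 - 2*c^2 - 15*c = (c)*(c^2 - 2*c - 15) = c*(c - 5)*(c + 3)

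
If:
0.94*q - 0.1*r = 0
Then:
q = 0.106382978723404*r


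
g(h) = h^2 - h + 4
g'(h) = 2*h - 1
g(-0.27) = 4.34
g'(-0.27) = -1.54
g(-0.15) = 4.17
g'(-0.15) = -1.30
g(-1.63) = 8.29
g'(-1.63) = -4.26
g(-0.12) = 4.13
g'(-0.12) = -1.24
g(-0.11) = 4.12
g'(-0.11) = -1.22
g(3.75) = 14.31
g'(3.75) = 6.50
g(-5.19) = 36.13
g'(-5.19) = -11.38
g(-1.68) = 8.50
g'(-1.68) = -4.36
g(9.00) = 76.00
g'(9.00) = 17.00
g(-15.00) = 244.00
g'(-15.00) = -31.00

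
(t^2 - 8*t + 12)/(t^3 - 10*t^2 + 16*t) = (t - 6)/(t*(t - 8))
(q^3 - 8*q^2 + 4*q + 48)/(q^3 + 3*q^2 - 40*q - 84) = (q - 4)/(q + 7)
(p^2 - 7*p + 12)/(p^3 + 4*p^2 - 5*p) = (p^2 - 7*p + 12)/(p*(p^2 + 4*p - 5))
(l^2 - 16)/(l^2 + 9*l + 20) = (l - 4)/(l + 5)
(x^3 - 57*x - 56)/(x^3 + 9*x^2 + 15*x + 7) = (x - 8)/(x + 1)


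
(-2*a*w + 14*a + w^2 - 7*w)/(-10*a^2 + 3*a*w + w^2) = (w - 7)/(5*a + w)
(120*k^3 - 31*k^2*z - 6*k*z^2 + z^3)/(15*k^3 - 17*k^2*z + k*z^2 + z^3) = (-8*k + z)/(-k + z)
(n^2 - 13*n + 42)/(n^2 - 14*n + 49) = (n - 6)/(n - 7)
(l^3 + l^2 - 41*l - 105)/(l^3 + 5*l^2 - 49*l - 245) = (l + 3)/(l + 7)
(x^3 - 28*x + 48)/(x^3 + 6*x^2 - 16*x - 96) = (x - 2)/(x + 4)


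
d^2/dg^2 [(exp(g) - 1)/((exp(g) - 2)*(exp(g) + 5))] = (exp(4*g) - 7*exp(3*g) + 51*exp(2*g) - 19*exp(g) + 70)*exp(g)/(exp(6*g) + 9*exp(5*g) - 3*exp(4*g) - 153*exp(3*g) + 30*exp(2*g) + 900*exp(g) - 1000)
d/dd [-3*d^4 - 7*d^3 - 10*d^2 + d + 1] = -12*d^3 - 21*d^2 - 20*d + 1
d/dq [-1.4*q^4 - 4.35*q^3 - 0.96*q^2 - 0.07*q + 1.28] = -5.6*q^3 - 13.05*q^2 - 1.92*q - 0.07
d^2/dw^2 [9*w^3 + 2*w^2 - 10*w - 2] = 54*w + 4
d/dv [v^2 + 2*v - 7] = 2*v + 2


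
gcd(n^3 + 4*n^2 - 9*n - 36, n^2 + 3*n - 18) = n - 3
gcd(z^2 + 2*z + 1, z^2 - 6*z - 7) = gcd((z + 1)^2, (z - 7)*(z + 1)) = z + 1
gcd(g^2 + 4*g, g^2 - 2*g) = g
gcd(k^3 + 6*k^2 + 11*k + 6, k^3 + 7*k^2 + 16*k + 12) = k^2 + 5*k + 6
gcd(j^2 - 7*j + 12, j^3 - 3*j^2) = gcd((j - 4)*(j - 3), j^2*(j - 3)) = j - 3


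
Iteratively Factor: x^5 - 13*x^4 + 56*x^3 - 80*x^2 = (x - 4)*(x^4 - 9*x^3 + 20*x^2) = (x - 4)^2*(x^3 - 5*x^2) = (x - 5)*(x - 4)^2*(x^2) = x*(x - 5)*(x - 4)^2*(x)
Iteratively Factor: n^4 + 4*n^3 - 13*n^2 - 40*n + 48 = (n - 3)*(n^3 + 7*n^2 + 8*n - 16) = (n - 3)*(n + 4)*(n^2 + 3*n - 4) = (n - 3)*(n - 1)*(n + 4)*(n + 4)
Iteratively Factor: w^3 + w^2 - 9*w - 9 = (w + 1)*(w^2 - 9) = (w + 1)*(w + 3)*(w - 3)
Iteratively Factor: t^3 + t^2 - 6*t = (t)*(t^2 + t - 6) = t*(t + 3)*(t - 2)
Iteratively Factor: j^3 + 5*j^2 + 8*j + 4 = (j + 2)*(j^2 + 3*j + 2) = (j + 1)*(j + 2)*(j + 2)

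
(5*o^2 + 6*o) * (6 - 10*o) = -50*o^3 - 30*o^2 + 36*o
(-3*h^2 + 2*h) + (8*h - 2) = -3*h^2 + 10*h - 2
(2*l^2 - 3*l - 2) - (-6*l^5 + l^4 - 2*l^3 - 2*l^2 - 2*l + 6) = 6*l^5 - l^4 + 2*l^3 + 4*l^2 - l - 8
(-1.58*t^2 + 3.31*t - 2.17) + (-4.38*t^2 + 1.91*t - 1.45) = -5.96*t^2 + 5.22*t - 3.62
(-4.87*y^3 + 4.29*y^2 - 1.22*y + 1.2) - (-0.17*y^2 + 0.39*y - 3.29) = -4.87*y^3 + 4.46*y^2 - 1.61*y + 4.49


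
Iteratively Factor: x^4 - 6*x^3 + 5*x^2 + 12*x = (x + 1)*(x^3 - 7*x^2 + 12*x) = x*(x + 1)*(x^2 - 7*x + 12) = x*(x - 4)*(x + 1)*(x - 3)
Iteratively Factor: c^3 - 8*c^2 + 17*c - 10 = (c - 2)*(c^2 - 6*c + 5) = (c - 5)*(c - 2)*(c - 1)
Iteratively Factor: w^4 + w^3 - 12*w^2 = (w)*(w^3 + w^2 - 12*w) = w^2*(w^2 + w - 12) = w^2*(w - 3)*(w + 4)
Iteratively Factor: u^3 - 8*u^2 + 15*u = (u - 5)*(u^2 - 3*u) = (u - 5)*(u - 3)*(u)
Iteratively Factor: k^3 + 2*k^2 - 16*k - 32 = (k + 2)*(k^2 - 16) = (k + 2)*(k + 4)*(k - 4)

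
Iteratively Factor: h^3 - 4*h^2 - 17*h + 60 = (h + 4)*(h^2 - 8*h + 15) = (h - 5)*(h + 4)*(h - 3)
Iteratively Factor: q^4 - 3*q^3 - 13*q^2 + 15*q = (q)*(q^3 - 3*q^2 - 13*q + 15) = q*(q - 5)*(q^2 + 2*q - 3) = q*(q - 5)*(q + 3)*(q - 1)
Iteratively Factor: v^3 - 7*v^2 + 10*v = (v - 2)*(v^2 - 5*v) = v*(v - 2)*(v - 5)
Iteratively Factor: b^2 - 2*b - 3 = (b + 1)*(b - 3)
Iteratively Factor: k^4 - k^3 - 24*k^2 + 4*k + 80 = (k - 5)*(k^3 + 4*k^2 - 4*k - 16) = (k - 5)*(k + 4)*(k^2 - 4) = (k - 5)*(k - 2)*(k + 4)*(k + 2)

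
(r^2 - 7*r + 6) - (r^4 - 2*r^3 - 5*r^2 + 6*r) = -r^4 + 2*r^3 + 6*r^2 - 13*r + 6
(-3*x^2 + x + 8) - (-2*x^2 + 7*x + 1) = -x^2 - 6*x + 7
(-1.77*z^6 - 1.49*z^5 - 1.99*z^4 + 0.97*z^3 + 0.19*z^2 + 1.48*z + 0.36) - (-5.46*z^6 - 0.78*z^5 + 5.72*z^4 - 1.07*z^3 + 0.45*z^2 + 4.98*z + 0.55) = 3.69*z^6 - 0.71*z^5 - 7.71*z^4 + 2.04*z^3 - 0.26*z^2 - 3.5*z - 0.19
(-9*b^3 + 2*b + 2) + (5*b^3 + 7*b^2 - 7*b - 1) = -4*b^3 + 7*b^2 - 5*b + 1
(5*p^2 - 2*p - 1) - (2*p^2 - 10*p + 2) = 3*p^2 + 8*p - 3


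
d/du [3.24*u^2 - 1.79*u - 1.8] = 6.48*u - 1.79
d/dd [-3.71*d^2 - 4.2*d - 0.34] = -7.42*d - 4.2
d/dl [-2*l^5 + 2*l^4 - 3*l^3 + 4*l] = -10*l^4 + 8*l^3 - 9*l^2 + 4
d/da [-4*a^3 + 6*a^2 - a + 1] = -12*a^2 + 12*a - 1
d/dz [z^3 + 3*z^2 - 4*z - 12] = 3*z^2 + 6*z - 4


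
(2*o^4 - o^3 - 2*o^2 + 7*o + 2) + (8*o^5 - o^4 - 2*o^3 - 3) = 8*o^5 + o^4 - 3*o^3 - 2*o^2 + 7*o - 1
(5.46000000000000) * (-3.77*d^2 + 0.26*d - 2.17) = -20.5842*d^2 + 1.4196*d - 11.8482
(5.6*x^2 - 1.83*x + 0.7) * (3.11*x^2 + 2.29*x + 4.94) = 17.416*x^4 + 7.1327*x^3 + 25.6503*x^2 - 7.4372*x + 3.458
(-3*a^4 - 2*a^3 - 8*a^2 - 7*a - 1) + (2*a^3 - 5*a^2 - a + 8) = -3*a^4 - 13*a^2 - 8*a + 7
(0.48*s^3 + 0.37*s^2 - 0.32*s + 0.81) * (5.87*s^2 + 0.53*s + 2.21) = 2.8176*s^5 + 2.4263*s^4 - 0.6215*s^3 + 5.4028*s^2 - 0.2779*s + 1.7901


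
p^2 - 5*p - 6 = (p - 6)*(p + 1)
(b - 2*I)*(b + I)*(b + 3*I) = b^3 + 2*I*b^2 + 5*b + 6*I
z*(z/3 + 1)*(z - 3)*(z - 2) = z^4/3 - 2*z^3/3 - 3*z^2 + 6*z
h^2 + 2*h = h*(h + 2)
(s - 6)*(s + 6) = s^2 - 36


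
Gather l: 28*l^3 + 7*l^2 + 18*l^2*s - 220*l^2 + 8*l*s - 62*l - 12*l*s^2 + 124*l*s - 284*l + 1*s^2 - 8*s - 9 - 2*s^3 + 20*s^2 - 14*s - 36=28*l^3 + l^2*(18*s - 213) + l*(-12*s^2 + 132*s - 346) - 2*s^3 + 21*s^2 - 22*s - 45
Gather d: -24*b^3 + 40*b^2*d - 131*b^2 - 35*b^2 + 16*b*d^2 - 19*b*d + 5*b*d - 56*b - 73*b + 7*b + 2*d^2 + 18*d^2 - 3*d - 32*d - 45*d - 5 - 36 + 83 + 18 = -24*b^3 - 166*b^2 - 122*b + d^2*(16*b + 20) + d*(40*b^2 - 14*b - 80) + 60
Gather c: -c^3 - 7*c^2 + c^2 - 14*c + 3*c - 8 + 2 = -c^3 - 6*c^2 - 11*c - 6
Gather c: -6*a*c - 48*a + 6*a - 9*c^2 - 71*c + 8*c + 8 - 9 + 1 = -42*a - 9*c^2 + c*(-6*a - 63)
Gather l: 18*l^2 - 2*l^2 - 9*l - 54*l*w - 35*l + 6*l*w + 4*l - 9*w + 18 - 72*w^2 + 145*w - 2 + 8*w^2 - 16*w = 16*l^2 + l*(-48*w - 40) - 64*w^2 + 120*w + 16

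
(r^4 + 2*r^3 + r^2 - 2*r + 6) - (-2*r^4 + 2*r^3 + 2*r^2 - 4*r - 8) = 3*r^4 - r^2 + 2*r + 14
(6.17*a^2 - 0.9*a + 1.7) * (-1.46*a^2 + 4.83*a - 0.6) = -9.0082*a^4 + 31.1151*a^3 - 10.531*a^2 + 8.751*a - 1.02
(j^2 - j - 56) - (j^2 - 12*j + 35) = 11*j - 91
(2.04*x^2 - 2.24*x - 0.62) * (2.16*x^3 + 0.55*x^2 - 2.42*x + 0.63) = 4.4064*x^5 - 3.7164*x^4 - 7.508*x^3 + 6.365*x^2 + 0.0891999999999997*x - 0.3906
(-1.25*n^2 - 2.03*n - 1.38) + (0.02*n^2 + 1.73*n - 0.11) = -1.23*n^2 - 0.3*n - 1.49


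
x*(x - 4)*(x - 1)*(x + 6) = x^4 + x^3 - 26*x^2 + 24*x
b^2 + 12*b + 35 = (b + 5)*(b + 7)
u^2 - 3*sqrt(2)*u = u*(u - 3*sqrt(2))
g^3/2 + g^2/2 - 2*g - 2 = (g/2 + 1)*(g - 2)*(g + 1)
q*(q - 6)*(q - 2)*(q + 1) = q^4 - 7*q^3 + 4*q^2 + 12*q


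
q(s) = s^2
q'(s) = 2*s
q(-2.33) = 5.43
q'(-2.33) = -4.66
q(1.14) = 1.30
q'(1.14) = 2.28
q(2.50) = 6.25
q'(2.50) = 5.00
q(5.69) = 32.38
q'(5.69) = 11.38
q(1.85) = 3.42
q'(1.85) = 3.70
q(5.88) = 34.57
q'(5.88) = 11.76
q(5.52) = 30.47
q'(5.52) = 11.04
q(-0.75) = 0.56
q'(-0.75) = -1.50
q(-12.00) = 144.00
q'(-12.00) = -24.00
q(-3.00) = 9.00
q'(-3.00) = -6.00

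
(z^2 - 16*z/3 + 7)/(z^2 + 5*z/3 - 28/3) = (z - 3)/(z + 4)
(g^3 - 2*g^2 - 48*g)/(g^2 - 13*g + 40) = g*(g + 6)/(g - 5)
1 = 1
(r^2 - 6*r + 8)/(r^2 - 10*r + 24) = (r - 2)/(r - 6)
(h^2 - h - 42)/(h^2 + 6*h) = (h - 7)/h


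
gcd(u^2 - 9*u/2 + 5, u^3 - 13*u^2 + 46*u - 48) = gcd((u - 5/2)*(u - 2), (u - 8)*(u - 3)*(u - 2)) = u - 2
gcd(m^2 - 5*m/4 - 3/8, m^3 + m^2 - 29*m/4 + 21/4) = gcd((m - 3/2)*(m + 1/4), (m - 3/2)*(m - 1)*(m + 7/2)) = m - 3/2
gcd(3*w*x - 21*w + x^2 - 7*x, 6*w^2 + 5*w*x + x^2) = 3*w + x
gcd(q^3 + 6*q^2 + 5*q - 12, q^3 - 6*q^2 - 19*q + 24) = q^2 + 2*q - 3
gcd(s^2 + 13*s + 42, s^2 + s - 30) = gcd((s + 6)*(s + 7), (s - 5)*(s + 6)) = s + 6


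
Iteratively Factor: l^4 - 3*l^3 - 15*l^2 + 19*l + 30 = (l + 3)*(l^3 - 6*l^2 + 3*l + 10) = (l - 2)*(l + 3)*(l^2 - 4*l - 5) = (l - 5)*(l - 2)*(l + 3)*(l + 1)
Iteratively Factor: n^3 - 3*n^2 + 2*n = (n - 2)*(n^2 - n) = (n - 2)*(n - 1)*(n)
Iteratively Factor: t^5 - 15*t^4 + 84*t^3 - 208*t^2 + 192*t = (t)*(t^4 - 15*t^3 + 84*t^2 - 208*t + 192) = t*(t - 3)*(t^3 - 12*t^2 + 48*t - 64) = t*(t - 4)*(t - 3)*(t^2 - 8*t + 16) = t*(t - 4)^2*(t - 3)*(t - 4)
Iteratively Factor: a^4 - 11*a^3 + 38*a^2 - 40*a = (a - 2)*(a^3 - 9*a^2 + 20*a) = a*(a - 2)*(a^2 - 9*a + 20) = a*(a - 5)*(a - 2)*(a - 4)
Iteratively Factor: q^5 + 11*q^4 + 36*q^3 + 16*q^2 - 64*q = (q - 1)*(q^4 + 12*q^3 + 48*q^2 + 64*q) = (q - 1)*(q + 4)*(q^3 + 8*q^2 + 16*q) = (q - 1)*(q + 4)^2*(q^2 + 4*q) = (q - 1)*(q + 4)^3*(q)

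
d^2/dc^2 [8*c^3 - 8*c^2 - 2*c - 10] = 48*c - 16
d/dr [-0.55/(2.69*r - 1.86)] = 1.4795/(2.69*r - 1.86)^2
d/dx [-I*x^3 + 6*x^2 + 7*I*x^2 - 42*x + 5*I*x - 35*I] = -3*I*x^2 + x*(12 + 14*I) - 42 + 5*I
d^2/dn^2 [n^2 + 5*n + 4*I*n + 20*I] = 2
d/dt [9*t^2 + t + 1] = 18*t + 1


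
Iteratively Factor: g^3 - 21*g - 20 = (g - 5)*(g^2 + 5*g + 4) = (g - 5)*(g + 1)*(g + 4)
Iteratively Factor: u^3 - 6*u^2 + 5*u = (u - 1)*(u^2 - 5*u) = u*(u - 1)*(u - 5)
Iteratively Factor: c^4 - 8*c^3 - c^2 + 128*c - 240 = (c - 5)*(c^3 - 3*c^2 - 16*c + 48) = (c - 5)*(c - 3)*(c^2 - 16) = (c - 5)*(c - 4)*(c - 3)*(c + 4)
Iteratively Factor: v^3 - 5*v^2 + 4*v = (v - 4)*(v^2 - v) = v*(v - 4)*(v - 1)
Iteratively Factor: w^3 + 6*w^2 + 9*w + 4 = (w + 1)*(w^2 + 5*w + 4) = (w + 1)^2*(w + 4)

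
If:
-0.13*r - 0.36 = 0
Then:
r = -2.77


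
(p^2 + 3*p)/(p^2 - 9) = p/(p - 3)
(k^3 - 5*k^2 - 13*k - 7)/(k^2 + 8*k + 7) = (k^2 - 6*k - 7)/(k + 7)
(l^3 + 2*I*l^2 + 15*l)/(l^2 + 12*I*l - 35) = l*(l - 3*I)/(l + 7*I)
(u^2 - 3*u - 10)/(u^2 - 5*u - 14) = (u - 5)/(u - 7)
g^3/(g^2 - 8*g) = g^2/(g - 8)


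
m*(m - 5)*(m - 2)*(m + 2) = m^4 - 5*m^3 - 4*m^2 + 20*m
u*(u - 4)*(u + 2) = u^3 - 2*u^2 - 8*u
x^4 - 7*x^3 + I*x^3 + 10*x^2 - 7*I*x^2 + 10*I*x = x*(x - 5)*(x - 2)*(x + I)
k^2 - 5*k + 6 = (k - 3)*(k - 2)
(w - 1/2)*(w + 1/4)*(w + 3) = w^3 + 11*w^2/4 - 7*w/8 - 3/8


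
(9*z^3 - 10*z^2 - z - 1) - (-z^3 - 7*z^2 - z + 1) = 10*z^3 - 3*z^2 - 2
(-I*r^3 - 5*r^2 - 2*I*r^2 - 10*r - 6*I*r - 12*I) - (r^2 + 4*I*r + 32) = -I*r^3 - 6*r^2 - 2*I*r^2 - 10*r - 10*I*r - 32 - 12*I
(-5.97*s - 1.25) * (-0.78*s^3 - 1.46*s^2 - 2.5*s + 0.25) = 4.6566*s^4 + 9.6912*s^3 + 16.75*s^2 + 1.6325*s - 0.3125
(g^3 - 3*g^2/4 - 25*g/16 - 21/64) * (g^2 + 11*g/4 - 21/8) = g^5 + 2*g^4 - 25*g^3/4 - 85*g^2/32 + 819*g/256 + 441/512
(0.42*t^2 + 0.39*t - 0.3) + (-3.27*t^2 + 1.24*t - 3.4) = -2.85*t^2 + 1.63*t - 3.7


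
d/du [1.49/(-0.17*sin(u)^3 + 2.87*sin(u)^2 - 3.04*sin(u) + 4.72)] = (0.7599*sin(u)^2 - 8.5526*sin(u) + 4.5296)*cos(u)/(0.17*sin(u)^3 - 2.87*sin(u)^2 + 3.04*sin(u) - 4.72)^2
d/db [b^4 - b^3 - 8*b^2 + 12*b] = 4*b^3 - 3*b^2 - 16*b + 12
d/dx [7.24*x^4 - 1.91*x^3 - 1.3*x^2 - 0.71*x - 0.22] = 28.96*x^3 - 5.73*x^2 - 2.6*x - 0.71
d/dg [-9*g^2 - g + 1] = -18*g - 1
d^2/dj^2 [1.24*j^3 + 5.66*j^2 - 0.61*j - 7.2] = 7.44*j + 11.32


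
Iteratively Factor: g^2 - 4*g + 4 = (g - 2)*(g - 2)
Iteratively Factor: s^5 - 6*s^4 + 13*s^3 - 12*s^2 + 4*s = (s - 1)*(s^4 - 5*s^3 + 8*s^2 - 4*s) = (s - 1)^2*(s^3 - 4*s^2 + 4*s) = (s - 2)*(s - 1)^2*(s^2 - 2*s) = (s - 2)^2*(s - 1)^2*(s)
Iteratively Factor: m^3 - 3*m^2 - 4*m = (m + 1)*(m^2 - 4*m) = (m - 4)*(m + 1)*(m)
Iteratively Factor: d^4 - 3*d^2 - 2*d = (d - 2)*(d^3 + 2*d^2 + d) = d*(d - 2)*(d^2 + 2*d + 1) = d*(d - 2)*(d + 1)*(d + 1)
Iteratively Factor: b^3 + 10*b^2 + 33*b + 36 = (b + 4)*(b^2 + 6*b + 9) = (b + 3)*(b + 4)*(b + 3)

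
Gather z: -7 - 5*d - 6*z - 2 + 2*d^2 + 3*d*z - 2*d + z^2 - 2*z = 2*d^2 - 7*d + z^2 + z*(3*d - 8) - 9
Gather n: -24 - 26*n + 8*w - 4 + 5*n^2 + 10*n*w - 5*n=5*n^2 + n*(10*w - 31) + 8*w - 28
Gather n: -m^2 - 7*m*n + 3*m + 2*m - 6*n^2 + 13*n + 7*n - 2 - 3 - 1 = -m^2 + 5*m - 6*n^2 + n*(20 - 7*m) - 6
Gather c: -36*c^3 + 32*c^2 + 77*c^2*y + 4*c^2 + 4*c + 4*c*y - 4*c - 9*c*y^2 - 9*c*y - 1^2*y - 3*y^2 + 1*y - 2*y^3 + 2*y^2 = -36*c^3 + c^2*(77*y + 36) + c*(-9*y^2 - 5*y) - 2*y^3 - y^2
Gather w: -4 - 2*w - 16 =-2*w - 20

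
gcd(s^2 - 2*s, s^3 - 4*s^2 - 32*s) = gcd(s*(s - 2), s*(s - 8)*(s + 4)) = s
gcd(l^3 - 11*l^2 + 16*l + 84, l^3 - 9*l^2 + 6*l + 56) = l^2 - 5*l - 14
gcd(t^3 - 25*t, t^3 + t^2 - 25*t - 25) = t^2 - 25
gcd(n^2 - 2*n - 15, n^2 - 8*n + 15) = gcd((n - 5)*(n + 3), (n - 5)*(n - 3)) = n - 5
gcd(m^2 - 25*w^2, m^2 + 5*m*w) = m + 5*w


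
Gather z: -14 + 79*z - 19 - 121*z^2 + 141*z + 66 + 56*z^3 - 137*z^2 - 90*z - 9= 56*z^3 - 258*z^2 + 130*z + 24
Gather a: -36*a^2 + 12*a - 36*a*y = -36*a^2 + a*(12 - 36*y)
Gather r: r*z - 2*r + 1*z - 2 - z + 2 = r*(z - 2)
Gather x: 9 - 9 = 0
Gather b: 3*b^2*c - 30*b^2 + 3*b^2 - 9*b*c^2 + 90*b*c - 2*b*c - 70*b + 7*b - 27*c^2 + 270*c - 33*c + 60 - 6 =b^2*(3*c - 27) + b*(-9*c^2 + 88*c - 63) - 27*c^2 + 237*c + 54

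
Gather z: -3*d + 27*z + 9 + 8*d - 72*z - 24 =5*d - 45*z - 15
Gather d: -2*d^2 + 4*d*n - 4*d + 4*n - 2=-2*d^2 + d*(4*n - 4) + 4*n - 2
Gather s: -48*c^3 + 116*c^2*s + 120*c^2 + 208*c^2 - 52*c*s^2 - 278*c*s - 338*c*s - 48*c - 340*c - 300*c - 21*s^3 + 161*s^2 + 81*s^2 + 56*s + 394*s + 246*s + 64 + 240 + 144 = -48*c^3 + 328*c^2 - 688*c - 21*s^3 + s^2*(242 - 52*c) + s*(116*c^2 - 616*c + 696) + 448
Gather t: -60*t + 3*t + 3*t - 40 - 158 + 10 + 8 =-54*t - 180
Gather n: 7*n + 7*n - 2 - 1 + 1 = 14*n - 2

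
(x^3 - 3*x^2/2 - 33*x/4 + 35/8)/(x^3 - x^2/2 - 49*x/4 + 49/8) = (2*x + 5)/(2*x + 7)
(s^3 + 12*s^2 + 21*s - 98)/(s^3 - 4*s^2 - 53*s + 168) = (s^2 + 5*s - 14)/(s^2 - 11*s + 24)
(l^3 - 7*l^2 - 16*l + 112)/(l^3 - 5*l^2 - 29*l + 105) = (l^2 - 16)/(l^2 + 2*l - 15)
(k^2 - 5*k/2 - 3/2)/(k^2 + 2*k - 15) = (k + 1/2)/(k + 5)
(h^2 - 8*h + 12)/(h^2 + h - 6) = (h - 6)/(h + 3)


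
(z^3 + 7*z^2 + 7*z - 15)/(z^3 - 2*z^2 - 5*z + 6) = (z^2 + 8*z + 15)/(z^2 - z - 6)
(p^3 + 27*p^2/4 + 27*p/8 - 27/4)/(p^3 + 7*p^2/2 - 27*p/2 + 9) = (8*p^2 + 6*p - 9)/(4*(2*p^2 - 5*p + 3))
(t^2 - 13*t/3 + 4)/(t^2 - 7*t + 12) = (t - 4/3)/(t - 4)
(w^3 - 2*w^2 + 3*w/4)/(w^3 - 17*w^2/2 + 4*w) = (w - 3/2)/(w - 8)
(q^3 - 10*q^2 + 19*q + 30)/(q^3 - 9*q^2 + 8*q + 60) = (q + 1)/(q + 2)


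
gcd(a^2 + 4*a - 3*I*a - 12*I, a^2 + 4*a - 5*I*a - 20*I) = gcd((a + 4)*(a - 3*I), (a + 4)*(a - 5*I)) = a + 4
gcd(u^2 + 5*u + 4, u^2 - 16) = u + 4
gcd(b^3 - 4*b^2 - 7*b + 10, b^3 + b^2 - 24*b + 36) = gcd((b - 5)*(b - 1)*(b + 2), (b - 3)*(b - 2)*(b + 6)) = 1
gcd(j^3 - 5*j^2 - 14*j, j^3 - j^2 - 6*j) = j^2 + 2*j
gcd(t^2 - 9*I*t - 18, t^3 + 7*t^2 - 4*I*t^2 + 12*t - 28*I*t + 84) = t - 6*I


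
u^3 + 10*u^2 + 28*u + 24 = (u + 2)^2*(u + 6)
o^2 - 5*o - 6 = (o - 6)*(o + 1)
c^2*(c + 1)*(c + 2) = c^4 + 3*c^3 + 2*c^2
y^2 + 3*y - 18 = (y - 3)*(y + 6)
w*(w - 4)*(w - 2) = w^3 - 6*w^2 + 8*w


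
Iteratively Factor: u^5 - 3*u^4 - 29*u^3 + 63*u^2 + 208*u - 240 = (u - 5)*(u^4 + 2*u^3 - 19*u^2 - 32*u + 48) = (u - 5)*(u - 4)*(u^3 + 6*u^2 + 5*u - 12) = (u - 5)*(u - 4)*(u - 1)*(u^2 + 7*u + 12) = (u - 5)*(u - 4)*(u - 1)*(u + 3)*(u + 4)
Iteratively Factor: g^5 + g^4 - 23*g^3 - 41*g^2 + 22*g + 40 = (g + 1)*(g^4 - 23*g^2 - 18*g + 40) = (g - 1)*(g + 1)*(g^3 + g^2 - 22*g - 40) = (g - 5)*(g - 1)*(g + 1)*(g^2 + 6*g + 8) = (g - 5)*(g - 1)*(g + 1)*(g + 4)*(g + 2)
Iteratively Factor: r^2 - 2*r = (r - 2)*(r)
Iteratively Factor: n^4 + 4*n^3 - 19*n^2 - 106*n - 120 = (n + 3)*(n^3 + n^2 - 22*n - 40) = (n + 2)*(n + 3)*(n^2 - n - 20) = (n + 2)*(n + 3)*(n + 4)*(n - 5)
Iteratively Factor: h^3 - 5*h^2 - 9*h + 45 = (h + 3)*(h^2 - 8*h + 15) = (h - 3)*(h + 3)*(h - 5)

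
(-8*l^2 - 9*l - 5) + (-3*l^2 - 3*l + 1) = -11*l^2 - 12*l - 4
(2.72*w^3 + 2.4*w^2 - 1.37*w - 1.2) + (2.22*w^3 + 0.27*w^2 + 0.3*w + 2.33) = 4.94*w^3 + 2.67*w^2 - 1.07*w + 1.13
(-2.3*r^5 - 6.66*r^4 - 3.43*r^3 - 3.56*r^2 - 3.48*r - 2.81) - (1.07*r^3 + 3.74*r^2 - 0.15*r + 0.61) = -2.3*r^5 - 6.66*r^4 - 4.5*r^3 - 7.3*r^2 - 3.33*r - 3.42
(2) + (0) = 2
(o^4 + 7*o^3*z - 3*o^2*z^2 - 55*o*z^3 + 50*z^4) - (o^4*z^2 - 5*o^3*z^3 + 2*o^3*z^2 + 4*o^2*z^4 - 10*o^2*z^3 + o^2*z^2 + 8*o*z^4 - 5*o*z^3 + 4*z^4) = -o^4*z^2 + o^4 + 5*o^3*z^3 - 2*o^3*z^2 + 7*o^3*z - 4*o^2*z^4 + 10*o^2*z^3 - 4*o^2*z^2 - 8*o*z^4 - 50*o*z^3 + 46*z^4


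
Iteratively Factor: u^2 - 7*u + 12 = (u - 3)*(u - 4)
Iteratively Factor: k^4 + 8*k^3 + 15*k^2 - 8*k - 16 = (k + 4)*(k^3 + 4*k^2 - k - 4) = (k - 1)*(k + 4)*(k^2 + 5*k + 4) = (k - 1)*(k + 4)^2*(k + 1)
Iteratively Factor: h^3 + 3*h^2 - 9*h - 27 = (h + 3)*(h^2 - 9) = (h + 3)^2*(h - 3)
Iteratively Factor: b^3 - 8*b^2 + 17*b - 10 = (b - 2)*(b^2 - 6*b + 5) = (b - 5)*(b - 2)*(b - 1)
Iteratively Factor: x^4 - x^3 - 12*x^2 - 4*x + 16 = (x + 2)*(x^3 - 3*x^2 - 6*x + 8) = (x - 1)*(x + 2)*(x^2 - 2*x - 8) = (x - 4)*(x - 1)*(x + 2)*(x + 2)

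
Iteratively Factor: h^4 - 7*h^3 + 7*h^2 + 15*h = (h + 1)*(h^3 - 8*h^2 + 15*h) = (h - 5)*(h + 1)*(h^2 - 3*h) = (h - 5)*(h - 3)*(h + 1)*(h)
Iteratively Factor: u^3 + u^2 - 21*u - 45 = (u + 3)*(u^2 - 2*u - 15) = (u + 3)^2*(u - 5)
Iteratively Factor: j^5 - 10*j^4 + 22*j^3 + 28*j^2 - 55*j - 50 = (j - 2)*(j^4 - 8*j^3 + 6*j^2 + 40*j + 25) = (j - 2)*(j + 1)*(j^3 - 9*j^2 + 15*j + 25) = (j - 5)*(j - 2)*(j + 1)*(j^2 - 4*j - 5) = (j - 5)*(j - 2)*(j + 1)^2*(j - 5)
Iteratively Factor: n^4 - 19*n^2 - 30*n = (n + 3)*(n^3 - 3*n^2 - 10*n) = (n - 5)*(n + 3)*(n^2 + 2*n) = n*(n - 5)*(n + 3)*(n + 2)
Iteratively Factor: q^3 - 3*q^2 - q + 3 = (q + 1)*(q^2 - 4*q + 3) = (q - 1)*(q + 1)*(q - 3)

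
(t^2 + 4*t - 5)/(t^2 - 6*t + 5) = (t + 5)/(t - 5)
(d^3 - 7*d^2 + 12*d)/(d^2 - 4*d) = d - 3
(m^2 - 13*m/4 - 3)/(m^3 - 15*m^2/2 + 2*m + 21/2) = (4*m^2 - 13*m - 12)/(2*(2*m^3 - 15*m^2 + 4*m + 21))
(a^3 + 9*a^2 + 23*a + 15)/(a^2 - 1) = (a^2 + 8*a + 15)/(a - 1)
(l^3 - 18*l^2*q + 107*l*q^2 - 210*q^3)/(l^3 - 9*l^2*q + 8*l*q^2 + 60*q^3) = (l - 7*q)/(l + 2*q)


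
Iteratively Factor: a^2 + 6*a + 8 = (a + 2)*(a + 4)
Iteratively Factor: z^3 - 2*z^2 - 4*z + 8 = (z + 2)*(z^2 - 4*z + 4) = (z - 2)*(z + 2)*(z - 2)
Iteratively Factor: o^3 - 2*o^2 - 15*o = (o - 5)*(o^2 + 3*o) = o*(o - 5)*(o + 3)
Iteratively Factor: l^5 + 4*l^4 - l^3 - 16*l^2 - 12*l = (l + 2)*(l^4 + 2*l^3 - 5*l^2 - 6*l) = (l - 2)*(l + 2)*(l^3 + 4*l^2 + 3*l) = (l - 2)*(l + 1)*(l + 2)*(l^2 + 3*l) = (l - 2)*(l + 1)*(l + 2)*(l + 3)*(l)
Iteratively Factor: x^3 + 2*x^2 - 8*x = (x + 4)*(x^2 - 2*x) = (x - 2)*(x + 4)*(x)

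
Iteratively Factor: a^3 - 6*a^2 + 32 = (a + 2)*(a^2 - 8*a + 16) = (a - 4)*(a + 2)*(a - 4)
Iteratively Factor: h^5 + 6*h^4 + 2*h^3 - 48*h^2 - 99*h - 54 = (h + 2)*(h^4 + 4*h^3 - 6*h^2 - 36*h - 27) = (h + 2)*(h + 3)*(h^3 + h^2 - 9*h - 9) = (h + 1)*(h + 2)*(h + 3)*(h^2 - 9) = (h - 3)*(h + 1)*(h + 2)*(h + 3)*(h + 3)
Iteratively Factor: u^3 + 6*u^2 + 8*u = (u + 4)*(u^2 + 2*u) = u*(u + 4)*(u + 2)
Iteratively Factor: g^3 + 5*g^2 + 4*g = (g)*(g^2 + 5*g + 4) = g*(g + 1)*(g + 4)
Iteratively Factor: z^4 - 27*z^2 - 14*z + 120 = (z - 2)*(z^3 + 2*z^2 - 23*z - 60) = (z - 2)*(z + 3)*(z^2 - z - 20) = (z - 5)*(z - 2)*(z + 3)*(z + 4)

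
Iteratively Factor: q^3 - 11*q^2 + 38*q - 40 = (q - 4)*(q^2 - 7*q + 10) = (q - 4)*(q - 2)*(q - 5)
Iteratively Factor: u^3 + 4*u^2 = (u + 4)*(u^2) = u*(u + 4)*(u)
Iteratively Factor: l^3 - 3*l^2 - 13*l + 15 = (l + 3)*(l^2 - 6*l + 5) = (l - 5)*(l + 3)*(l - 1)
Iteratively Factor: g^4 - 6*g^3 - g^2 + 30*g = (g - 5)*(g^3 - g^2 - 6*g) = g*(g - 5)*(g^2 - g - 6) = g*(g - 5)*(g - 3)*(g + 2)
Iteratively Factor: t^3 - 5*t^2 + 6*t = (t - 3)*(t^2 - 2*t) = (t - 3)*(t - 2)*(t)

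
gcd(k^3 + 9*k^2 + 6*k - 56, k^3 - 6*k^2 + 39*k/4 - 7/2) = k - 2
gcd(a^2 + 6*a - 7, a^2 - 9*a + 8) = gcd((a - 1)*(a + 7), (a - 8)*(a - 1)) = a - 1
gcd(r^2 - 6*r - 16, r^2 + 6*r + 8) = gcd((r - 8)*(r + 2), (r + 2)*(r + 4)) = r + 2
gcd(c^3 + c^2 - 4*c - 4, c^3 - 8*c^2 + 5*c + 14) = c^2 - c - 2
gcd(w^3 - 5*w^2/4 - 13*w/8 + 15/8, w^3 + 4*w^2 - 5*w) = w - 1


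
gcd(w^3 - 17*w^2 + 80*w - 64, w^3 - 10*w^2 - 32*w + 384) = w^2 - 16*w + 64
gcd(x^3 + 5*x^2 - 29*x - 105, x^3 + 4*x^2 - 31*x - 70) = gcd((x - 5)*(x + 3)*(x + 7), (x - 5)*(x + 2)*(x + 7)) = x^2 + 2*x - 35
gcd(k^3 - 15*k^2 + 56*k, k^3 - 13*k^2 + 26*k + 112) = k^2 - 15*k + 56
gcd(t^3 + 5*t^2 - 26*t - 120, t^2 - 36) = t + 6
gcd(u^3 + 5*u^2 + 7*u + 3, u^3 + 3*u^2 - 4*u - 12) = u + 3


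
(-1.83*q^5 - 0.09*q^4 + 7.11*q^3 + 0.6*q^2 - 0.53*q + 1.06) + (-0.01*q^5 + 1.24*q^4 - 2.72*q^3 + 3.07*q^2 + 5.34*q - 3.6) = -1.84*q^5 + 1.15*q^4 + 4.39*q^3 + 3.67*q^2 + 4.81*q - 2.54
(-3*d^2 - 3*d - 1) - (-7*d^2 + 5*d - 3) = 4*d^2 - 8*d + 2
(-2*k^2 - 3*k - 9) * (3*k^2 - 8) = -6*k^4 - 9*k^3 - 11*k^2 + 24*k + 72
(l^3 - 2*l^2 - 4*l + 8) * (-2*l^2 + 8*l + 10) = -2*l^5 + 12*l^4 + 2*l^3 - 68*l^2 + 24*l + 80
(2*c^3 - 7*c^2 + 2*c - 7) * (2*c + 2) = 4*c^4 - 10*c^3 - 10*c^2 - 10*c - 14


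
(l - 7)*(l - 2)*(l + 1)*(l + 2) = l^4 - 6*l^3 - 11*l^2 + 24*l + 28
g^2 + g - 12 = (g - 3)*(g + 4)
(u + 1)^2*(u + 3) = u^3 + 5*u^2 + 7*u + 3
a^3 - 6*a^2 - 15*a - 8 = (a - 8)*(a + 1)^2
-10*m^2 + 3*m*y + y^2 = (-2*m + y)*(5*m + y)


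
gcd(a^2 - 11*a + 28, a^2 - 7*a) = a - 7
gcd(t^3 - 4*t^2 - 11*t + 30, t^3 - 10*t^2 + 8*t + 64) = 1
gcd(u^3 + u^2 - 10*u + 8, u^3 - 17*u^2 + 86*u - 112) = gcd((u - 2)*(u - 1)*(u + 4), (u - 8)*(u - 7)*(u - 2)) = u - 2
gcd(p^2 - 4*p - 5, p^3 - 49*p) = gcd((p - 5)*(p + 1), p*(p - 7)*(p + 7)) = 1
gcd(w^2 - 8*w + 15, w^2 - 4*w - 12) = 1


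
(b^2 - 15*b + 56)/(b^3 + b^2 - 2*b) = (b^2 - 15*b + 56)/(b*(b^2 + b - 2))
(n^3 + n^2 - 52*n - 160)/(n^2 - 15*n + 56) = (n^2 + 9*n + 20)/(n - 7)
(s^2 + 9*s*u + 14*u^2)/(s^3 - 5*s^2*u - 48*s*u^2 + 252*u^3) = (s + 2*u)/(s^2 - 12*s*u + 36*u^2)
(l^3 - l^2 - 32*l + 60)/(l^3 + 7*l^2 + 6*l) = (l^2 - 7*l + 10)/(l*(l + 1))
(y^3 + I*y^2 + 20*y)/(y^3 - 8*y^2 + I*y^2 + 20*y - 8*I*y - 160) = y/(y - 8)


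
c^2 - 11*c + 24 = (c - 8)*(c - 3)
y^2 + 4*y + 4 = (y + 2)^2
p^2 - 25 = (p - 5)*(p + 5)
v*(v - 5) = v^2 - 5*v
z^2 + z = z*(z + 1)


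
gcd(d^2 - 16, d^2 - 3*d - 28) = d + 4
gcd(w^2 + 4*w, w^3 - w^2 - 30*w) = w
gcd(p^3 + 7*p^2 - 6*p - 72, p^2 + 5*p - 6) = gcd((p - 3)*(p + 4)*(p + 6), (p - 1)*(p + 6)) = p + 6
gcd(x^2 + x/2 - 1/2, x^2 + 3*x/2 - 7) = 1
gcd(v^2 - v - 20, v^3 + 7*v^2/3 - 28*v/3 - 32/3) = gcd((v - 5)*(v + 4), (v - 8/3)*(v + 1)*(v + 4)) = v + 4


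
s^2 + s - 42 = (s - 6)*(s + 7)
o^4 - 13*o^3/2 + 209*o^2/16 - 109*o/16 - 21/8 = (o - 3)*(o - 2)*(o - 7/4)*(o + 1/4)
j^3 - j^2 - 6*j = j*(j - 3)*(j + 2)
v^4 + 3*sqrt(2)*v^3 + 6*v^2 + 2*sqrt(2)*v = v*(v + sqrt(2))^3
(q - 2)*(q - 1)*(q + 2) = q^3 - q^2 - 4*q + 4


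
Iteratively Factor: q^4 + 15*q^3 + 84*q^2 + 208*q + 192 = (q + 3)*(q^3 + 12*q^2 + 48*q + 64) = (q + 3)*(q + 4)*(q^2 + 8*q + 16) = (q + 3)*(q + 4)^2*(q + 4)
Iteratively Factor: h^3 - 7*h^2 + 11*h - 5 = (h - 1)*(h^2 - 6*h + 5) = (h - 5)*(h - 1)*(h - 1)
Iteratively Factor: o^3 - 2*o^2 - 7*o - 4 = (o - 4)*(o^2 + 2*o + 1) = (o - 4)*(o + 1)*(o + 1)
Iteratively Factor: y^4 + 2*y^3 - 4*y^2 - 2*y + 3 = (y + 3)*(y^3 - y^2 - y + 1) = (y - 1)*(y + 3)*(y^2 - 1) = (y - 1)^2*(y + 3)*(y + 1)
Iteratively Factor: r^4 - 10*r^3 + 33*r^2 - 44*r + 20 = (r - 5)*(r^3 - 5*r^2 + 8*r - 4) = (r - 5)*(r - 2)*(r^2 - 3*r + 2) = (r - 5)*(r - 2)^2*(r - 1)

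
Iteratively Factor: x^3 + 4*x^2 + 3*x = (x + 3)*(x^2 + x) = x*(x + 3)*(x + 1)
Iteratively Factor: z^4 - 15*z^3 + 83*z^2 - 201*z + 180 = (z - 3)*(z^3 - 12*z^2 + 47*z - 60) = (z - 5)*(z - 3)*(z^2 - 7*z + 12) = (z - 5)*(z - 3)^2*(z - 4)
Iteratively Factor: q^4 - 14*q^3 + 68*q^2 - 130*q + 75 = (q - 5)*(q^3 - 9*q^2 + 23*q - 15) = (q - 5)*(q - 1)*(q^2 - 8*q + 15) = (q - 5)*(q - 3)*(q - 1)*(q - 5)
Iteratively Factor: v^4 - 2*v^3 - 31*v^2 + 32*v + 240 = (v - 4)*(v^3 + 2*v^2 - 23*v - 60) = (v - 4)*(v + 3)*(v^2 - v - 20) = (v - 4)*(v + 3)*(v + 4)*(v - 5)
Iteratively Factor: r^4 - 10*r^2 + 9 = (r - 3)*(r^3 + 3*r^2 - r - 3) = (r - 3)*(r + 1)*(r^2 + 2*r - 3) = (r - 3)*(r + 1)*(r + 3)*(r - 1)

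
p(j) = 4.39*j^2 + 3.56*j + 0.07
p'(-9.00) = -75.46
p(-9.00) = 323.62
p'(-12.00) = -101.80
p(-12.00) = 589.51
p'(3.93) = 38.07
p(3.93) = 81.86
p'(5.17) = 48.95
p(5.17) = 135.82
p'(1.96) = 20.77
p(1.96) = 23.91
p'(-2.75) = -20.58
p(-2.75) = 23.48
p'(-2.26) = -16.28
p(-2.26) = 14.45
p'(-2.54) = -18.74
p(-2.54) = 19.35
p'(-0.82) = -3.64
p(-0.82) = 0.10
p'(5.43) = 51.24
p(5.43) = 148.84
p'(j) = 8.78*j + 3.56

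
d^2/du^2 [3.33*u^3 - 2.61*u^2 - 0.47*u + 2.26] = 19.98*u - 5.22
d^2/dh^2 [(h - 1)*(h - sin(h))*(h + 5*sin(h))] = -4*h^2*sin(h) + 4*h*sin(h) + 16*h*cos(h) - 10*h*cos(2*h) + 6*h - 8*sqrt(2)*cos(h + pi/4) + 10*sqrt(2)*cos(2*h + pi/4) - 2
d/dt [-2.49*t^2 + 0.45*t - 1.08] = 0.45 - 4.98*t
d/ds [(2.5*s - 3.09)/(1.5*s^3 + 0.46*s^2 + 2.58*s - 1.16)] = (-7.5*s^3 + 12.755*s^2 + 2.8428*s + 5.0722)/(2.25*s^6 + 1.38*s^5 + 7.9516*s^4 - 1.1064*s^3 + 5.5892*s^2 - 5.9856*s + 1.3456)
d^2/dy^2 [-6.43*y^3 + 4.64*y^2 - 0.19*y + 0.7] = 9.28 - 38.58*y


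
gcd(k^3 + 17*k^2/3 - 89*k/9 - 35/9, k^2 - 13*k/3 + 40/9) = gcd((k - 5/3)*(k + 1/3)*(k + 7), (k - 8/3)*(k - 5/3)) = k - 5/3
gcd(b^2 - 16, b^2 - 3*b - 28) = b + 4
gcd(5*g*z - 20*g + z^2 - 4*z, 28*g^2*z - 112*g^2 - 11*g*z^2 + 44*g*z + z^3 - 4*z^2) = z - 4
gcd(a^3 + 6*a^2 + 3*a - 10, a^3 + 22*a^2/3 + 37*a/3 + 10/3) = a^2 + 7*a + 10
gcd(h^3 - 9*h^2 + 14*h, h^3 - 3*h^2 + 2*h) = h^2 - 2*h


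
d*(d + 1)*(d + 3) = d^3 + 4*d^2 + 3*d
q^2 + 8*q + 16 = (q + 4)^2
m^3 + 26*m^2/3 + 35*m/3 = m*(m + 5/3)*(m + 7)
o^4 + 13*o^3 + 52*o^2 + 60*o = o*(o + 2)*(o + 5)*(o + 6)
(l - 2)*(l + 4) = l^2 + 2*l - 8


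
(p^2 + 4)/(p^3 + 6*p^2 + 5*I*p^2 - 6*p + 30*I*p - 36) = (p - 2*I)/(p^2 + 3*p*(2 + I) + 18*I)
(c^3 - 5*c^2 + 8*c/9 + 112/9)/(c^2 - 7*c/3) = c - 8/3 - 16/(3*c)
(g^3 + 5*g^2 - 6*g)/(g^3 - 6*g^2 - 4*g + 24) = g*(g^2 + 5*g - 6)/(g^3 - 6*g^2 - 4*g + 24)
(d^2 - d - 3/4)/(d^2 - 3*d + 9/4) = (2*d + 1)/(2*d - 3)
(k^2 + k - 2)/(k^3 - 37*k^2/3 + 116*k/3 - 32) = 3*(k^2 + k - 2)/(3*k^3 - 37*k^2 + 116*k - 96)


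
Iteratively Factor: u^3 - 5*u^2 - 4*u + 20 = (u + 2)*(u^2 - 7*u + 10) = (u - 2)*(u + 2)*(u - 5)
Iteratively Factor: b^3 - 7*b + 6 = (b - 1)*(b^2 + b - 6) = (b - 2)*(b - 1)*(b + 3)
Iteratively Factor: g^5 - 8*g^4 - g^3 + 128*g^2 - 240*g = (g - 4)*(g^4 - 4*g^3 - 17*g^2 + 60*g) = (g - 5)*(g - 4)*(g^3 + g^2 - 12*g) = (g - 5)*(g - 4)*(g - 3)*(g^2 + 4*g) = (g - 5)*(g - 4)*(g - 3)*(g + 4)*(g)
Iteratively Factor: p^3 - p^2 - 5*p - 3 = (p + 1)*(p^2 - 2*p - 3) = (p - 3)*(p + 1)*(p + 1)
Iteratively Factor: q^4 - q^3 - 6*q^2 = (q + 2)*(q^3 - 3*q^2) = q*(q + 2)*(q^2 - 3*q) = q*(q - 3)*(q + 2)*(q)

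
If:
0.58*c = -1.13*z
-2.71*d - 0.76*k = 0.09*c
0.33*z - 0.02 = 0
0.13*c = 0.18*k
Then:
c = -0.12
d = 0.03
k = -0.09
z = 0.06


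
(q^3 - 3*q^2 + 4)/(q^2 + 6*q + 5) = (q^2 - 4*q + 4)/(q + 5)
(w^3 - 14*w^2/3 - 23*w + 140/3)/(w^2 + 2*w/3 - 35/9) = 3*(w^2 - 3*w - 28)/(3*w + 7)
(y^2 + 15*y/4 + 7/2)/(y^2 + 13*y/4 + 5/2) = (4*y + 7)/(4*y + 5)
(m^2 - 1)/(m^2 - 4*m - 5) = (m - 1)/(m - 5)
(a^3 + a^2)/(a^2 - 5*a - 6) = a^2/(a - 6)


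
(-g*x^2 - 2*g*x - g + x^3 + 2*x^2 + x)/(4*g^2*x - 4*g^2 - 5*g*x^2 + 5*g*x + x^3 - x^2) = (x^2 + 2*x + 1)/(-4*g*x + 4*g + x^2 - x)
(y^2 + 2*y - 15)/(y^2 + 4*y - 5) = (y - 3)/(y - 1)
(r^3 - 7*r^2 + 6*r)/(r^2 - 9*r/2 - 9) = 2*r*(r - 1)/(2*r + 3)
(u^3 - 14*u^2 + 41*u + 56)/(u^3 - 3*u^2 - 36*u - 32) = (u - 7)/(u + 4)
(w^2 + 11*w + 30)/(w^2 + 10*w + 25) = (w + 6)/(w + 5)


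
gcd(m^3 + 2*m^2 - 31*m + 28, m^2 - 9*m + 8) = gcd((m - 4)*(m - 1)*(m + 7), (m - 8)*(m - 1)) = m - 1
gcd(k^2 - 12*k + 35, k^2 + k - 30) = k - 5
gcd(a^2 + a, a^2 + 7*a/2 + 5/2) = a + 1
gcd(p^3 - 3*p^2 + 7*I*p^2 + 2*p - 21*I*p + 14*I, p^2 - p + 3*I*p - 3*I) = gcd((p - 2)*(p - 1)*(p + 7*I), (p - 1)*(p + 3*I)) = p - 1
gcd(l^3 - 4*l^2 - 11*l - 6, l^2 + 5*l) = 1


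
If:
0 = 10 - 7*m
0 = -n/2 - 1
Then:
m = 10/7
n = -2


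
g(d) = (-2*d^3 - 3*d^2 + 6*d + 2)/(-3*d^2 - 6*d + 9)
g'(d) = (6*d + 6)*(-2*d^3 - 3*d^2 + 6*d + 2)/(-3*d^2 - 6*d + 9)^2 + (-6*d^2 - 6*d + 6)/(-3*d^2 - 6*d + 9)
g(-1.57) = -0.64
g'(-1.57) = 0.26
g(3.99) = 2.37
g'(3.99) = 0.68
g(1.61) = 0.53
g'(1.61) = 1.30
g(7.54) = 4.74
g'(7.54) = 0.66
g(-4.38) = -3.87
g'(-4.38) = 0.19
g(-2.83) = 3.24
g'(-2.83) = -31.03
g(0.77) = 1.51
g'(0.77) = 5.33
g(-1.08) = -0.46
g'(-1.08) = 0.48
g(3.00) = 1.69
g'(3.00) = 0.70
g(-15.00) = -10.39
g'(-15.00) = 0.66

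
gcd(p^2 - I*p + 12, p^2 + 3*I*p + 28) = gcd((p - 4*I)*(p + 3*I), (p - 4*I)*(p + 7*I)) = p - 4*I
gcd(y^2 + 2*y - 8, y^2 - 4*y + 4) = y - 2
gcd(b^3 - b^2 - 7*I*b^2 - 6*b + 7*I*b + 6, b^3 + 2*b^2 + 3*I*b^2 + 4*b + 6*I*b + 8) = b - I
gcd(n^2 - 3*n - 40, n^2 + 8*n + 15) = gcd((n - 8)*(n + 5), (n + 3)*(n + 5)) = n + 5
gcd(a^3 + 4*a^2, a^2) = a^2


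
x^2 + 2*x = x*(x + 2)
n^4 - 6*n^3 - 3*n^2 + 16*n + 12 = (n - 6)*(n - 2)*(n + 1)^2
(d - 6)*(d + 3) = d^2 - 3*d - 18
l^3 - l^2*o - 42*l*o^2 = l*(l - 7*o)*(l + 6*o)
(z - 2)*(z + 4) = z^2 + 2*z - 8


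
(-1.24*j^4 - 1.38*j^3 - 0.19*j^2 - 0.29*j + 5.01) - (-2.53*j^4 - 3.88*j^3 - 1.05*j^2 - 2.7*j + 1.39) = 1.29*j^4 + 2.5*j^3 + 0.86*j^2 + 2.41*j + 3.62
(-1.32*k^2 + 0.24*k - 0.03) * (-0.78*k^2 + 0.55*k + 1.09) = 1.0296*k^4 - 0.9132*k^3 - 1.2834*k^2 + 0.2451*k - 0.0327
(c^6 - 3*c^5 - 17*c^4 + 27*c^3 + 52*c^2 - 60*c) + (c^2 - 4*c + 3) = c^6 - 3*c^5 - 17*c^4 + 27*c^3 + 53*c^2 - 64*c + 3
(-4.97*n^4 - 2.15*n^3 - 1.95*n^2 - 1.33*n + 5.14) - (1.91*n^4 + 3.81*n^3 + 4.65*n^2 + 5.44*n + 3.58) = -6.88*n^4 - 5.96*n^3 - 6.6*n^2 - 6.77*n + 1.56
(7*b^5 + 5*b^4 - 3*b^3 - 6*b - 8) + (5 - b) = 7*b^5 + 5*b^4 - 3*b^3 - 7*b - 3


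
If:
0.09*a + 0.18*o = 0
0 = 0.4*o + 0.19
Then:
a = 0.95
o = -0.48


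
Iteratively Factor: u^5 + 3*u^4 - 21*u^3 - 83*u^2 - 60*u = (u - 5)*(u^4 + 8*u^3 + 19*u^2 + 12*u) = u*(u - 5)*(u^3 + 8*u^2 + 19*u + 12) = u*(u - 5)*(u + 3)*(u^2 + 5*u + 4) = u*(u - 5)*(u + 1)*(u + 3)*(u + 4)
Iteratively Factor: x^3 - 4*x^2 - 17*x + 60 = (x + 4)*(x^2 - 8*x + 15) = (x - 5)*(x + 4)*(x - 3)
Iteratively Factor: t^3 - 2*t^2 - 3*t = (t)*(t^2 - 2*t - 3) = t*(t - 3)*(t + 1)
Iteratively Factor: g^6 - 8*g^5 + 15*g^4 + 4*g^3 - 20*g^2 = (g - 2)*(g^5 - 6*g^4 + 3*g^3 + 10*g^2) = (g - 2)*(g + 1)*(g^4 - 7*g^3 + 10*g^2) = g*(g - 2)*(g + 1)*(g^3 - 7*g^2 + 10*g) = g^2*(g - 2)*(g + 1)*(g^2 - 7*g + 10) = g^2*(g - 2)^2*(g + 1)*(g - 5)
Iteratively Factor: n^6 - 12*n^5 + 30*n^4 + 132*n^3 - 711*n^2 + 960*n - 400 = (n - 5)*(n^5 - 7*n^4 - 5*n^3 + 107*n^2 - 176*n + 80) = (n - 5)*(n - 1)*(n^4 - 6*n^3 - 11*n^2 + 96*n - 80) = (n - 5)^2*(n - 1)*(n^3 - n^2 - 16*n + 16) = (n - 5)^2*(n - 1)*(n + 4)*(n^2 - 5*n + 4) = (n - 5)^2*(n - 1)^2*(n + 4)*(n - 4)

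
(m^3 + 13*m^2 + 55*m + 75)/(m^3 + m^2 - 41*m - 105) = (m + 5)/(m - 7)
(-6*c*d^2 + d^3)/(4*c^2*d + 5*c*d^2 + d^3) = d*(-6*c + d)/(4*c^2 + 5*c*d + d^2)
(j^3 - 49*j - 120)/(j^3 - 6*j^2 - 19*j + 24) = (j + 5)/(j - 1)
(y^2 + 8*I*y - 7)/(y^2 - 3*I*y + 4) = (y + 7*I)/(y - 4*I)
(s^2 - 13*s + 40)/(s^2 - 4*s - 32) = (s - 5)/(s + 4)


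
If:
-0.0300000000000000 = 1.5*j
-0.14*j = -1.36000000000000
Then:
No Solution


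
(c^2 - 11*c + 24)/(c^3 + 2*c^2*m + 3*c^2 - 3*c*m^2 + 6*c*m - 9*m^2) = (c^2 - 11*c + 24)/(c^3 + 2*c^2*m + 3*c^2 - 3*c*m^2 + 6*c*m - 9*m^2)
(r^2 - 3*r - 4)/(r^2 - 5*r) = (r^2 - 3*r - 4)/(r*(r - 5))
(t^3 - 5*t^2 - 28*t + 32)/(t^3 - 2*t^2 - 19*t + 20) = (t - 8)/(t - 5)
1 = 1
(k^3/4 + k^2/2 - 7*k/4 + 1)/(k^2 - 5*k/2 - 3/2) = (-k^3 - 2*k^2 + 7*k - 4)/(2*(-2*k^2 + 5*k + 3))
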